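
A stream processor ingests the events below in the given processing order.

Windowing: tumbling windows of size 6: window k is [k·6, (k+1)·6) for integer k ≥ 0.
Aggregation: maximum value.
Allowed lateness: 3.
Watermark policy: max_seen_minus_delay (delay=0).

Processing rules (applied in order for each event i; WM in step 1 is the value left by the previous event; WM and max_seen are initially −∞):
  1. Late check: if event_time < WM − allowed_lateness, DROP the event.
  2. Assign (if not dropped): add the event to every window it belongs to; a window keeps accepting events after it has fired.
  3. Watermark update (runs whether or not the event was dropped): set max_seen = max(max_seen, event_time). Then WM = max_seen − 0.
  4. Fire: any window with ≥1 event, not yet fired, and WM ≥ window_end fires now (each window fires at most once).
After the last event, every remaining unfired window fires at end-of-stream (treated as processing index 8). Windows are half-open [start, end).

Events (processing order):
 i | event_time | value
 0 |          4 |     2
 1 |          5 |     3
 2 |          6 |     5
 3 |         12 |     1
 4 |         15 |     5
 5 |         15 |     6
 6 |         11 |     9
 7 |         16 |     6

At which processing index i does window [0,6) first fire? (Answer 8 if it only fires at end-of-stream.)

2

i=0 t=4 v=2: → [0,6); WM=4
i=1 t=5 v=3: → [0,6); WM=5
i=2 t=6 v=5: → [6,12); WM=6; [0,6) fires=3
i=3 t=12 v=1: → [12,18); WM=12; [6,12) fires=5
i=4 t=15 v=5: → [12,18); WM=15
i=5 t=15 v=6: → [12,18); WM=15
i=6 t=11 v=9: DROP (t<15-3); WM=15
i=7 t=16 v=6: → [12,18); WM=16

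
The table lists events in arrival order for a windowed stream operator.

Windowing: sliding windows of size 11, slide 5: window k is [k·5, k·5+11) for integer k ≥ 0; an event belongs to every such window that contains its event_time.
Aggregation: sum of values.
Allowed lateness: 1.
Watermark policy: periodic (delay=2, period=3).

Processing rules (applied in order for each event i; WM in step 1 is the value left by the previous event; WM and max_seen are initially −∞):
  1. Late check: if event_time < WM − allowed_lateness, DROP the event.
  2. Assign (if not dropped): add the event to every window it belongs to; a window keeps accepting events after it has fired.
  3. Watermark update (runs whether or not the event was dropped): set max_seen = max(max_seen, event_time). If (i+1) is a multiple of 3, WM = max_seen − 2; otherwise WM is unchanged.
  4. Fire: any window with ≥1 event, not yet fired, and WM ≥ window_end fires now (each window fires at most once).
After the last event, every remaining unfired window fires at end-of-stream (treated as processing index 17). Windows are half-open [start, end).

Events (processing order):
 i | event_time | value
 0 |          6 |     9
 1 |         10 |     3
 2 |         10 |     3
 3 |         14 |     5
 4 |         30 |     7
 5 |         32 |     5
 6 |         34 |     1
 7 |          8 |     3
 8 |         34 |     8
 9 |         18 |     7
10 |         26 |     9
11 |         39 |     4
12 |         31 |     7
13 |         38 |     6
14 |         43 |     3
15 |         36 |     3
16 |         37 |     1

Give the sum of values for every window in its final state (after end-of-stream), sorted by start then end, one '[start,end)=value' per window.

i=0 t=6 v=9: → [5,16),[0,11); WM=−∞
i=1 t=10 v=3: → [10,21),[5,16),[0,11); WM=−∞
i=2 t=10 v=3: → [10,21),[5,16),[0,11); WM=8
i=3 t=14 v=5: → [10,21),[5,16); WM=8
i=4 t=30 v=7: → [30,41),[25,36),[20,31); WM=8
i=5 t=32 v=5: → [30,41),[25,36); WM=30; [0,11) fires=15 [5,16) fires=20 [10,21) fires=11
i=6 t=34 v=1: → [30,41),[25,36); WM=30
i=7 t=8 v=3: DROP (t<30-1); WM=30
i=8 t=34 v=8: → [30,41),[25,36); WM=32; [20,31) fires=7
i=9 t=18 v=7: DROP (t<32-1); WM=32
i=10 t=26 v=9: DROP (t<32-1); WM=32
i=11 t=39 v=4: → [35,46),[30,41); WM=37; [25,36) fires=21
i=12 t=31 v=7: DROP (t<37-1); WM=37
i=13 t=38 v=6: → [35,46),[30,41); WM=37
i=14 t=43 v=3: → [40,51),[35,46); WM=41; [30,41) fires=31
i=15 t=36 v=3: DROP (t<41-1); WM=41
i=16 t=37 v=1: DROP (t<41-1); WM=41

[0,11)=15 [5,16)=20 [10,21)=11 [20,31)=7 [25,36)=21 [30,41)=31 [35,46)=13 [40,51)=3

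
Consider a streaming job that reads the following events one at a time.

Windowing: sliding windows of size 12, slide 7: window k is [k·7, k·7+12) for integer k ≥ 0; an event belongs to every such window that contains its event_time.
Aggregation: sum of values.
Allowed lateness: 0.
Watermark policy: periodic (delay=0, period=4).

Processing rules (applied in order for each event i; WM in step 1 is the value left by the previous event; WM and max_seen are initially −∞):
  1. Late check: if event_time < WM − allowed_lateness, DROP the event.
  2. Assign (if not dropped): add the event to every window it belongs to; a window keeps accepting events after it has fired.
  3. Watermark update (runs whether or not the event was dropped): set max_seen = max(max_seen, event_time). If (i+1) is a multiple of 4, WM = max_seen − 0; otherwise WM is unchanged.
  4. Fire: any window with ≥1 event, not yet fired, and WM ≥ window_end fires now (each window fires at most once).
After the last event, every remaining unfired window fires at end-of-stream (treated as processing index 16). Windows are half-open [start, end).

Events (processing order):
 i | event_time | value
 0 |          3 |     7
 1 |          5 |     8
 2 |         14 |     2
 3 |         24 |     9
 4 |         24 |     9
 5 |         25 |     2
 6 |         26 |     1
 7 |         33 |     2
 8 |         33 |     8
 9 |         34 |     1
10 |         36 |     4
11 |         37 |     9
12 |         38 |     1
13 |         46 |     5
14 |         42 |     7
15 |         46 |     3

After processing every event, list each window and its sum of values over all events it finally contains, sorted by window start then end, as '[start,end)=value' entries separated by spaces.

i=0 t=3 v=7: → [0,12); WM=−∞
i=1 t=5 v=8: → [0,12); WM=−∞
i=2 t=14 v=2: → [14,26),[7,19); WM=−∞
i=3 t=24 v=9: → [21,33),[14,26); WM=24; [0,12) fires=15 [7,19) fires=2
i=4 t=24 v=9: → [21,33),[14,26); WM=24
i=5 t=25 v=2: → [21,33),[14,26); WM=24
i=6 t=26 v=1: → [21,33); WM=24
i=7 t=33 v=2: → [28,40); WM=33; [14,26) fires=22 [21,33) fires=21
i=8 t=33 v=8: → [28,40); WM=33
i=9 t=34 v=1: → [28,40); WM=33
i=10 t=36 v=4: → [35,47),[28,40); WM=33
i=11 t=37 v=9: → [35,47),[28,40); WM=37
i=12 t=38 v=1: → [35,47),[28,40); WM=37
i=13 t=46 v=5: → [42,54),[35,47); WM=37
i=14 t=42 v=7: → [42,54),[35,47); WM=37
i=15 t=46 v=3: → [42,54),[35,47); WM=46; [28,40) fires=25

[0,12)=15 [7,19)=2 [14,26)=22 [21,33)=21 [28,40)=25 [35,47)=29 [42,54)=15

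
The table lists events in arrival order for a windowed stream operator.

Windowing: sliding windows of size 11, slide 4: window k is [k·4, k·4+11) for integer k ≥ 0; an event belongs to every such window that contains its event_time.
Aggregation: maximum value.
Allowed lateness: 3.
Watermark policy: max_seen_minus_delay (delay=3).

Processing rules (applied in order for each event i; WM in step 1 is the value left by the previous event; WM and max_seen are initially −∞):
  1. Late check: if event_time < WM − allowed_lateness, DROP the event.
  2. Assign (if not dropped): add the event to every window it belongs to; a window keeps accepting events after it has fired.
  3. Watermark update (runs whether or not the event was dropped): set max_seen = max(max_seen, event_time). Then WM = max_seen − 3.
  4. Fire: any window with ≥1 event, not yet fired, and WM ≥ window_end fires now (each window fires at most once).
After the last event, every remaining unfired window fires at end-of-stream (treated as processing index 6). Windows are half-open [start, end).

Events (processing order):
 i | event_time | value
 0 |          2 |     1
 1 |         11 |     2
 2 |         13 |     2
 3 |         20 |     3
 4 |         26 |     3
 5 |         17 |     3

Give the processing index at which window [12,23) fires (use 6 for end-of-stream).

4

i=0 t=2 v=1: → [0,11); WM=-1
i=1 t=11 v=2: → [8,19),[4,15); WM=8
i=2 t=13 v=2: → [12,23),[8,19),[4,15); WM=10
i=3 t=20 v=3: → [20,31),[16,27),[12,23); WM=17; [0,11) fires=1 [4,15) fires=2
i=4 t=26 v=3: → [24,35),[20,31),[16,27); WM=23; [8,19) fires=2 [12,23) fires=3
i=5 t=17 v=3: DROP (t<23-3); WM=23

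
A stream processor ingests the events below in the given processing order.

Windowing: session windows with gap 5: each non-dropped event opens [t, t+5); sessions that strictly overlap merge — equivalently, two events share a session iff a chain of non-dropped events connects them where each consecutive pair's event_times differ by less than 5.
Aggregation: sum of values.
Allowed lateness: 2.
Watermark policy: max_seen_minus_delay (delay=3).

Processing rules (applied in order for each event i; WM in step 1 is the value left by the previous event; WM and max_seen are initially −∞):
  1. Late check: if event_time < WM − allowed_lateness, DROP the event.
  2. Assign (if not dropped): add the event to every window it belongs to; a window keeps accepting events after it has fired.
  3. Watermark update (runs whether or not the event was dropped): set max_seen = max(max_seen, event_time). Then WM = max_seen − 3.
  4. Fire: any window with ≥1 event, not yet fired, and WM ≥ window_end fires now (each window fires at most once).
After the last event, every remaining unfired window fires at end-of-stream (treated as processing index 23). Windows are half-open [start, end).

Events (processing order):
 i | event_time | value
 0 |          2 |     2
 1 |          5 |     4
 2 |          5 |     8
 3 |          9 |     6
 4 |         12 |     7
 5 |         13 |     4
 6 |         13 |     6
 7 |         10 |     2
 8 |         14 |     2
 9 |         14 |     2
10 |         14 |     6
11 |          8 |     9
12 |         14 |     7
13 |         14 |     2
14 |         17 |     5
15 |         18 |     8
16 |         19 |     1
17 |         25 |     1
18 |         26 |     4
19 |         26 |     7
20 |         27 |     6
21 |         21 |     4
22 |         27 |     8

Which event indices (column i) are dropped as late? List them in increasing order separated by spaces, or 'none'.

11 21

i=0 t=2 v=2: → [2,7); WM=-1
i=1 t=5 v=4: → [2,10); WM=2
i=2 t=5 v=8: → [2,10); WM=2
i=3 t=9 v=6: → [2,14); WM=6
i=4 t=12 v=7: → [2,17); WM=9
i=5 t=13 v=4: → [2,18); WM=10
i=6 t=13 v=6: → [2,18); WM=10
i=7 t=10 v=2: → [2,18); WM=10
i=8 t=14 v=2: → [2,19); WM=11
i=9 t=14 v=2: → [2,19); WM=11
i=10 t=14 v=6: → [2,19); WM=11
i=11 t=8 v=9: DROP (t<11-2); WM=11
i=12 t=14 v=7: → [2,19); WM=11
i=13 t=14 v=2: → [2,19); WM=11
i=14 t=17 v=5: → [2,22); WM=14
i=15 t=18 v=8: → [2,23); WM=15
i=16 t=19 v=1: → [2,24); WM=16
i=17 t=25 v=1: → [25,30); WM=22
i=18 t=26 v=4: → [25,31); WM=23
i=19 t=26 v=7: → [25,31); WM=23
i=20 t=27 v=6: → [25,32); WM=24
i=21 t=21 v=4: DROP (t<24-2); WM=24
i=22 t=27 v=8: → [25,32); WM=24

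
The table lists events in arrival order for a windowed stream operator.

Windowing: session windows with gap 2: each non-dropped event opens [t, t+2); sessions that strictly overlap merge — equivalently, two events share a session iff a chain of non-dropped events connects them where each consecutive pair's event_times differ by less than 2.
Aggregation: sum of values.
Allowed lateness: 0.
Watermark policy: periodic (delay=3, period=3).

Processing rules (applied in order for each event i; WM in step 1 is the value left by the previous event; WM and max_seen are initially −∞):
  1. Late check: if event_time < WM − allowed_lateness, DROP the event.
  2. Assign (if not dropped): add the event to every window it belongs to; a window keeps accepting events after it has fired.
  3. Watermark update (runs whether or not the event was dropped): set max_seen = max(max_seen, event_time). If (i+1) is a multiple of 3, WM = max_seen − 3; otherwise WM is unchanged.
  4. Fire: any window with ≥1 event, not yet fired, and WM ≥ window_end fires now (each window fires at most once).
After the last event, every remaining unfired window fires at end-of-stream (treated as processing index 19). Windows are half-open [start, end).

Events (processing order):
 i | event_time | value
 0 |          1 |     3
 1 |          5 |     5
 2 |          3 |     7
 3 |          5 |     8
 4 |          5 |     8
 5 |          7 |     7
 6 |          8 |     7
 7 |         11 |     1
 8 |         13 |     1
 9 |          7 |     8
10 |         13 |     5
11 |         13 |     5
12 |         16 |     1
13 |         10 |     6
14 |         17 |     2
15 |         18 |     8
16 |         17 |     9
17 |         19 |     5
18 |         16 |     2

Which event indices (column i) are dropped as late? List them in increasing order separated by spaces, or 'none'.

i=0 t=1 v=3: → [1,3); WM=−∞
i=1 t=5 v=5: → [5,7); WM=−∞
i=2 t=3 v=7: → [3,5); WM=2
i=3 t=5 v=8: → [5,7); WM=2
i=4 t=5 v=8: → [5,7); WM=2
i=5 t=7 v=7: → [7,9); WM=4
i=6 t=8 v=7: → [7,10); WM=4
i=7 t=11 v=1: → [11,13); WM=4
i=8 t=13 v=1: → [13,15); WM=10
i=9 t=7 v=8: DROP (t<10-0); WM=10
i=10 t=13 v=5: → [13,15); WM=10
i=11 t=13 v=5: → [13,15); WM=10
i=12 t=16 v=1: → [16,18); WM=10
i=13 t=10 v=6: → [10,13); WM=10
i=14 t=17 v=2: → [16,19); WM=14
i=15 t=18 v=8: → [16,20); WM=14
i=16 t=17 v=9: → [16,20); WM=14
i=17 t=19 v=5: → [16,21); WM=16
i=18 t=16 v=2: → [16,21); WM=16

9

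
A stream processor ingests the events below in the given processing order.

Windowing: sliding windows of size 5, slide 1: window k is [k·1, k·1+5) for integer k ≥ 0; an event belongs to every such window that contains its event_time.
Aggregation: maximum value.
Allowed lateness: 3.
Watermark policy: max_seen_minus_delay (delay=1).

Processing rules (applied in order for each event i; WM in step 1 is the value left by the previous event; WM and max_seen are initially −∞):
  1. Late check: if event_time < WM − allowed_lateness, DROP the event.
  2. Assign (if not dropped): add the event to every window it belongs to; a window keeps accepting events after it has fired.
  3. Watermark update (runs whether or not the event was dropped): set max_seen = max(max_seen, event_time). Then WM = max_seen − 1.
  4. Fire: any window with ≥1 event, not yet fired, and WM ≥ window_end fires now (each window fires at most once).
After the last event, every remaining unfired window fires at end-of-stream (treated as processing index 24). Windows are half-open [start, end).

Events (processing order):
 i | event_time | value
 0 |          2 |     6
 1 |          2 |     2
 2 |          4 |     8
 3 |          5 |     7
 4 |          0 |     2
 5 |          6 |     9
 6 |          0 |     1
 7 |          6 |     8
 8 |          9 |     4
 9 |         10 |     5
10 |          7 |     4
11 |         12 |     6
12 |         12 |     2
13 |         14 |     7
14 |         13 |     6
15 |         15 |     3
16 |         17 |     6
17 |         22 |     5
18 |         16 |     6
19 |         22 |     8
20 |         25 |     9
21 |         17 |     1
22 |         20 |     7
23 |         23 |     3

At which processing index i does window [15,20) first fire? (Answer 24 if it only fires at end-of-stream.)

17

i=0 t=2 v=6: → [2,7),[1,6),[0,5); WM=1
i=1 t=2 v=2: → [2,7),[1,6),[0,5); WM=1
i=2 t=4 v=8: → [4,9),[3,8),[2,7),[1,6),[0,5); WM=3
i=3 t=5 v=7: → [5,10),[4,9),[3,8),[2,7),[1,6); WM=4
i=4 t=0 v=2: DROP (t<4-3); WM=4
i=5 t=6 v=9: → [6,11),[5,10),[4,9),[3,8),[2,7); WM=5; [0,5) fires=8
i=6 t=0 v=1: DROP (t<5-3); WM=5
i=7 t=6 v=8: → [6,11),[5,10),[4,9),[3,8),[2,7); WM=5
i=8 t=9 v=4: → [9,14),[8,13),[7,12),[6,11),[5,10); WM=8; [1,6) fires=8 [2,7) fires=9 [3,8) fires=9
i=9 t=10 v=5: → [10,15),[9,14),[8,13),[7,12),[6,11); WM=9; [4,9) fires=9
i=10 t=7 v=4: → [7,12),[6,11),[5,10),[4,9),[3,8); WM=9
i=11 t=12 v=6: → [12,17),[11,16),[10,15),[9,14),[8,13); WM=11; [5,10) fires=9 [6,11) fires=9
i=12 t=12 v=2: → [12,17),[11,16),[10,15),[9,14),[8,13); WM=11
i=13 t=14 v=7: → [14,19),[13,18),[12,17),[11,16),[10,15); WM=13; [7,12) fires=5 [8,13) fires=6
i=14 t=13 v=6: → [13,18),[12,17),[11,16),[10,15),[9,14); WM=13
i=15 t=15 v=3: → [15,20),[14,19),[13,18),[12,17),[11,16); WM=14; [9,14) fires=6
i=16 t=17 v=6: → [17,22),[16,21),[15,20),[14,19),[13,18); WM=16; [10,15) fires=7 [11,16) fires=7
i=17 t=22 v=5: → [22,27),[21,26),[20,25),[19,24),[18,23); WM=21; [12,17) fires=7 [13,18) fires=7 [14,19) fires=7 [15,20) fires=6 [16,21) fires=6
i=18 t=16 v=6: DROP (t<21-3); WM=21
i=19 t=22 v=8: → [22,27),[21,26),[20,25),[19,24),[18,23); WM=21
i=20 t=25 v=9: → [25,30),[24,29),[23,28),[22,27),[21,26); WM=24; [17,22) fires=6 [18,23) fires=8 [19,24) fires=8
i=21 t=17 v=1: DROP (t<24-3); WM=24
i=22 t=20 v=7: DROP (t<24-3); WM=24
i=23 t=23 v=3: → [23,28),[22,27),[21,26),[20,25),[19,24); WM=24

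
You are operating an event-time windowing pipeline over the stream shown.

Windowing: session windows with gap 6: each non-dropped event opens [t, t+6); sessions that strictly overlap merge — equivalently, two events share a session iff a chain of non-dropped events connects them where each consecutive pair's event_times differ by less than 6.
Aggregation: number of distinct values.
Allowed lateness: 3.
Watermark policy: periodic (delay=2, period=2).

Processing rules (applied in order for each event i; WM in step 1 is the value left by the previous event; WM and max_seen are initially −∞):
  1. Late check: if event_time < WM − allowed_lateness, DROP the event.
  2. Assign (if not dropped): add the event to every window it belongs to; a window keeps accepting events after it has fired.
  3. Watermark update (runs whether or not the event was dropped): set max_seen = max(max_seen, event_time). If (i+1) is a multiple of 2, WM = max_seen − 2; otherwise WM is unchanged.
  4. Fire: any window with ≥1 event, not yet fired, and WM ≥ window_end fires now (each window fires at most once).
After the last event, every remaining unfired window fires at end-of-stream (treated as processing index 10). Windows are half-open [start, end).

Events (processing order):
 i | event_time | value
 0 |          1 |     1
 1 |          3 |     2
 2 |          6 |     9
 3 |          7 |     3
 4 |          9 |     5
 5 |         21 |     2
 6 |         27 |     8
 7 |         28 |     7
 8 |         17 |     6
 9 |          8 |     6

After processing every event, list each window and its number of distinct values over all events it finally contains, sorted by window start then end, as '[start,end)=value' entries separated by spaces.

[1,15)=5 [21,27)=1 [27,34)=2

i=0 t=1 v=1: → [1,7); WM=−∞
i=1 t=3 v=2: → [1,9); WM=1
i=2 t=6 v=9: → [1,12); WM=1
i=3 t=7 v=3: → [1,13); WM=5
i=4 t=9 v=5: → [1,15); WM=5
i=5 t=21 v=2: → [21,27); WM=19
i=6 t=27 v=8: → [27,33); WM=19
i=7 t=28 v=7: → [27,34); WM=26
i=8 t=17 v=6: DROP (t<26-3); WM=26
i=9 t=8 v=6: DROP (t<26-3); WM=26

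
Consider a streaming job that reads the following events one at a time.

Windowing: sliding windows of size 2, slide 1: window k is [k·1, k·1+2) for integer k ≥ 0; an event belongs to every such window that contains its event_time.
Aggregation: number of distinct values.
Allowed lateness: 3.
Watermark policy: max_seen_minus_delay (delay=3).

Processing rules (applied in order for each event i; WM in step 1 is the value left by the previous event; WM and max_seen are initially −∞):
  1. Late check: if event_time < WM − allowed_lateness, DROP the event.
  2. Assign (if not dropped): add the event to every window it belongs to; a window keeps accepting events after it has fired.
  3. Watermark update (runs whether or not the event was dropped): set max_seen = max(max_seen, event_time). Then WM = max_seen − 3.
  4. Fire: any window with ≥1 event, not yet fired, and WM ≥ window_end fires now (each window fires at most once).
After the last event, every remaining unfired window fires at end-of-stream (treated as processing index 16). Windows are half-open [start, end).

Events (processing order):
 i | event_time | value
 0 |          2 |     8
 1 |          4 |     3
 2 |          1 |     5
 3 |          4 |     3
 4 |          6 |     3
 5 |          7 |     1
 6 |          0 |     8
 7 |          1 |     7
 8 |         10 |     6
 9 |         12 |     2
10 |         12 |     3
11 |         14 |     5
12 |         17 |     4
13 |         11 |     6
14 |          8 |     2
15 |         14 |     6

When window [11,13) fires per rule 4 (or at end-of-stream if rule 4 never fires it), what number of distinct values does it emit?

2

i=0 t=2 v=8: → [2,4),[1,3); WM=-1
i=1 t=4 v=3: → [4,6),[3,5); WM=1
i=2 t=1 v=5: → [1,3),[0,2); WM=1
i=3 t=4 v=3: → [4,6),[3,5); WM=1
i=4 t=6 v=3: → [6,8),[5,7); WM=3; [0,2) fires=1 [1,3) fires=2
i=5 t=7 v=1: → [7,9),[6,8); WM=4; [2,4) fires=1
i=6 t=0 v=8: DROP (t<4-3); WM=4
i=7 t=1 v=7: → [1,3),[0,2); WM=4
i=8 t=10 v=6: → [10,12),[9,11); WM=7; [3,5) fires=1 [4,6) fires=1 [5,7) fires=1
i=9 t=12 v=2: → [12,14),[11,13); WM=9; [6,8) fires=2 [7,9) fires=1
i=10 t=12 v=3: → [12,14),[11,13); WM=9
i=11 t=14 v=5: → [14,16),[13,15); WM=11; [9,11) fires=1
i=12 t=17 v=4: → [17,19),[16,18); WM=14; [10,12) fires=1 [11,13) fires=2 [12,14) fires=2
i=13 t=11 v=6: → [11,13),[10,12); WM=14
i=14 t=8 v=2: DROP (t<14-3); WM=14
i=15 t=14 v=6: → [14,16),[13,15); WM=14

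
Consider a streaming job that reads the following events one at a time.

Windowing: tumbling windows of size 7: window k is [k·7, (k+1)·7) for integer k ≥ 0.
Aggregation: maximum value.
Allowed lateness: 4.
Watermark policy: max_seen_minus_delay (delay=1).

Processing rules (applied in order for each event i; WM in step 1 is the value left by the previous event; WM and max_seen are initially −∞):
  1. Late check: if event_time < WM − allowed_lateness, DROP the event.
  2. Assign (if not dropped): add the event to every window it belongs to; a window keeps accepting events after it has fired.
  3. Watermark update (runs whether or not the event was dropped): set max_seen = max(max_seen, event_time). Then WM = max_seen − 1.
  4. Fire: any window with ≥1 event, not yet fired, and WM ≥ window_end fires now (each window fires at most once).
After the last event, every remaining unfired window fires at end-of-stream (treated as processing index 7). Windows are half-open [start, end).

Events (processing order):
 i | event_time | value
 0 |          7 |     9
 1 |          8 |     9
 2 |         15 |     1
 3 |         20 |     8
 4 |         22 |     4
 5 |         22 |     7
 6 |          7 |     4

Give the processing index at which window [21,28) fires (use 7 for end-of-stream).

i=0 t=7 v=9: → [7,14); WM=6
i=1 t=8 v=9: → [7,14); WM=7
i=2 t=15 v=1: → [14,21); WM=14; [7,14) fires=9
i=3 t=20 v=8: → [14,21); WM=19
i=4 t=22 v=4: → [21,28); WM=21; [14,21) fires=8
i=5 t=22 v=7: → [21,28); WM=21
i=6 t=7 v=4: DROP (t<21-4); WM=21

7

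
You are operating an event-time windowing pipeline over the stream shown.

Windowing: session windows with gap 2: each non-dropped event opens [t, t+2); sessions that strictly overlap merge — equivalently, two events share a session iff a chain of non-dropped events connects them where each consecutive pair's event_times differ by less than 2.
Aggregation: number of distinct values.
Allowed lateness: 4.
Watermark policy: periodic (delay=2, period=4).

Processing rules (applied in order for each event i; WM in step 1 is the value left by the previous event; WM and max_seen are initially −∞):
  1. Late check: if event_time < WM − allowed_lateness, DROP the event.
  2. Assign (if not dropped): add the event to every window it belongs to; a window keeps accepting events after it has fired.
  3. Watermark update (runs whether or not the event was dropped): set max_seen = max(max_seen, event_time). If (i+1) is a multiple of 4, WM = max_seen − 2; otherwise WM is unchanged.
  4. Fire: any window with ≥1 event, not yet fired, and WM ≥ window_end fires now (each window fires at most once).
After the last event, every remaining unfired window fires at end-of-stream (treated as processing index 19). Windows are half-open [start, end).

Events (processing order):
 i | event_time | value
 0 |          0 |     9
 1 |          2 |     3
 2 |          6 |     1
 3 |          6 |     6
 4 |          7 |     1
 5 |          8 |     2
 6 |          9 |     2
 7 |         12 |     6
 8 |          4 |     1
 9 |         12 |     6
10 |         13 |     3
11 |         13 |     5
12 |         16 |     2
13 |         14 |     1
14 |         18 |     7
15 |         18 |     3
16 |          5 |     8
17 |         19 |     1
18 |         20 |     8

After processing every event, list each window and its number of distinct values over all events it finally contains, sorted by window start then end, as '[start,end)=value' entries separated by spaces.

[0,2)=1 [2,4)=1 [6,11)=3 [12,16)=4 [16,18)=1 [18,22)=4

i=0 t=0 v=9: → [0,2); WM=−∞
i=1 t=2 v=3: → [2,4); WM=−∞
i=2 t=6 v=1: → [6,8); WM=−∞
i=3 t=6 v=6: → [6,8); WM=4
i=4 t=7 v=1: → [6,9); WM=4
i=5 t=8 v=2: → [6,10); WM=4
i=6 t=9 v=2: → [6,11); WM=4
i=7 t=12 v=6: → [12,14); WM=10
i=8 t=4 v=1: DROP (t<10-4); WM=10
i=9 t=12 v=6: → [12,14); WM=10
i=10 t=13 v=3: → [12,15); WM=10
i=11 t=13 v=5: → [12,15); WM=11
i=12 t=16 v=2: → [16,18); WM=11
i=13 t=14 v=1: → [12,16); WM=11
i=14 t=18 v=7: → [18,20); WM=11
i=15 t=18 v=3: → [18,20); WM=16
i=16 t=5 v=8: DROP (t<16-4); WM=16
i=17 t=19 v=1: → [18,21); WM=16
i=18 t=20 v=8: → [18,22); WM=16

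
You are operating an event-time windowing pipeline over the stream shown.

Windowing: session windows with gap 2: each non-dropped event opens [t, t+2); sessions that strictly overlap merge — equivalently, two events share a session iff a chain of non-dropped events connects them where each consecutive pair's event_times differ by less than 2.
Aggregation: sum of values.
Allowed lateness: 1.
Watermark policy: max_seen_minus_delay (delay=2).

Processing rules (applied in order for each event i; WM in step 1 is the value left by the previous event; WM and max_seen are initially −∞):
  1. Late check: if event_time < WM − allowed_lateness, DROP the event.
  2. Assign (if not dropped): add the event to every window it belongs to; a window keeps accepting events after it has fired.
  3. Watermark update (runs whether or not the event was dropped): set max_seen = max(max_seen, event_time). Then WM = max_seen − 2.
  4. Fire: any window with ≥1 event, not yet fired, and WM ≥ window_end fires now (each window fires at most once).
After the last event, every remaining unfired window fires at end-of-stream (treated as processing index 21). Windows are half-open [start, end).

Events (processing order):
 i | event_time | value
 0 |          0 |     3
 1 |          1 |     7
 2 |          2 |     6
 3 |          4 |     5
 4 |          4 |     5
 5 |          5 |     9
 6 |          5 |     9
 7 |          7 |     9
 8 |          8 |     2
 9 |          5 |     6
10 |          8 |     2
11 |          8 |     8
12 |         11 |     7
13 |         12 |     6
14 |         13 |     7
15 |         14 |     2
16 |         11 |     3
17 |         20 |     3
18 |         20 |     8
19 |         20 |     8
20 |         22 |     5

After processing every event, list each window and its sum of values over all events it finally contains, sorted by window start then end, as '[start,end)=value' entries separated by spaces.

[0,4)=16 [4,7)=34 [7,10)=21 [11,16)=25 [20,22)=19 [22,24)=5

i=0 t=0 v=3: → [0,2); WM=-2
i=1 t=1 v=7: → [0,3); WM=-1
i=2 t=2 v=6: → [0,4); WM=0
i=3 t=4 v=5: → [4,6); WM=2
i=4 t=4 v=5: → [4,6); WM=2
i=5 t=5 v=9: → [4,7); WM=3
i=6 t=5 v=9: → [4,7); WM=3
i=7 t=7 v=9: → [7,9); WM=5
i=8 t=8 v=2: → [7,10); WM=6
i=9 t=5 v=6: → [4,7); WM=6
i=10 t=8 v=2: → [7,10); WM=6
i=11 t=8 v=8: → [7,10); WM=6
i=12 t=11 v=7: → [11,13); WM=9
i=13 t=12 v=6: → [11,14); WM=10
i=14 t=13 v=7: → [11,15); WM=11
i=15 t=14 v=2: → [11,16); WM=12
i=16 t=11 v=3: → [11,16); WM=12
i=17 t=20 v=3: → [20,22); WM=18
i=18 t=20 v=8: → [20,22); WM=18
i=19 t=20 v=8: → [20,22); WM=18
i=20 t=22 v=5: → [22,24); WM=20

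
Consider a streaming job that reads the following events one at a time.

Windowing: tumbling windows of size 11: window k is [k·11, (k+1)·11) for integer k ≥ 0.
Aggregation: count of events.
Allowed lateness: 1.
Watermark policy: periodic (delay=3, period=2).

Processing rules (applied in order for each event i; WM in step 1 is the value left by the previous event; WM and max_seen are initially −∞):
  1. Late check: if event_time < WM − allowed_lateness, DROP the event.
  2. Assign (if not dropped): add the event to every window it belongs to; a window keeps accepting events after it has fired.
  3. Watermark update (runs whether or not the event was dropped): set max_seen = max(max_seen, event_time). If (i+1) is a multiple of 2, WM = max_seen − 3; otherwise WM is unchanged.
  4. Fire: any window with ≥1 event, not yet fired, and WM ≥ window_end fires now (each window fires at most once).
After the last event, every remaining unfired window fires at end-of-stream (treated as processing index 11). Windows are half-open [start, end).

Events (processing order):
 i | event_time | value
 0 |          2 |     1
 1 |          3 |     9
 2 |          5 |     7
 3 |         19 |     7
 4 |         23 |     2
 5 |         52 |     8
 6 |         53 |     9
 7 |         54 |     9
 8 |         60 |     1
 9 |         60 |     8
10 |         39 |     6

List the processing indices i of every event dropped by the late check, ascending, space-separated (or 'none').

10

i=0 t=2 v=1: → [0,11); WM=−∞
i=1 t=3 v=9: → [0,11); WM=0
i=2 t=5 v=7: → [0,11); WM=0
i=3 t=19 v=7: → [11,22); WM=16; [0,11) fires=3
i=4 t=23 v=2: → [22,33); WM=16
i=5 t=52 v=8: → [44,55); WM=49; [11,22) fires=1 [22,33) fires=1
i=6 t=53 v=9: → [44,55); WM=49
i=7 t=54 v=9: → [44,55); WM=51
i=8 t=60 v=1: → [55,66); WM=51
i=9 t=60 v=8: → [55,66); WM=57; [44,55) fires=3
i=10 t=39 v=6: DROP (t<57-1); WM=57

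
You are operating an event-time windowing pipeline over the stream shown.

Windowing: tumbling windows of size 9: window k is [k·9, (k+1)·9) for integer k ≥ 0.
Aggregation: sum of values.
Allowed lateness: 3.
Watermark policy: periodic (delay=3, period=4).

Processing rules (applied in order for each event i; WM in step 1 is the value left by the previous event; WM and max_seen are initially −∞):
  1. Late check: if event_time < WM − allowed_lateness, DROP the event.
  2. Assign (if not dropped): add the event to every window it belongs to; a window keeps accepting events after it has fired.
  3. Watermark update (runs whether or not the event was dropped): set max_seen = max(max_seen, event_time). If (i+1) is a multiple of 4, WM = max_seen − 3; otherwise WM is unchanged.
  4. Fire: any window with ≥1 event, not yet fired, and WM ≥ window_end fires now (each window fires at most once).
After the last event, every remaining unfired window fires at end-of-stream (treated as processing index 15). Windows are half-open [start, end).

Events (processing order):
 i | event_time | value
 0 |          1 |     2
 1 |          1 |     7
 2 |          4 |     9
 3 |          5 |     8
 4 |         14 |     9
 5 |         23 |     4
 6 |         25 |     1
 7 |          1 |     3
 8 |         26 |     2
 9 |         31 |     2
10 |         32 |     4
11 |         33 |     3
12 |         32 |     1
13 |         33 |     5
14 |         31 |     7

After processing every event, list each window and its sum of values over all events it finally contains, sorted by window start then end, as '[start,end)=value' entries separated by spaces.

[0,9)=29 [9,18)=9 [18,27)=7 [27,36)=22

i=0 t=1 v=2: → [0,9); WM=−∞
i=1 t=1 v=7: → [0,9); WM=−∞
i=2 t=4 v=9: → [0,9); WM=−∞
i=3 t=5 v=8: → [0,9); WM=2
i=4 t=14 v=9: → [9,18); WM=2
i=5 t=23 v=4: → [18,27); WM=2
i=6 t=25 v=1: → [18,27); WM=2
i=7 t=1 v=3: → [0,9); WM=22; [0,9) fires=29 [9,18) fires=9
i=8 t=26 v=2: → [18,27); WM=22
i=9 t=31 v=2: → [27,36); WM=22
i=10 t=32 v=4: → [27,36); WM=22
i=11 t=33 v=3: → [27,36); WM=30; [18,27) fires=7
i=12 t=32 v=1: → [27,36); WM=30
i=13 t=33 v=5: → [27,36); WM=30
i=14 t=31 v=7: → [27,36); WM=30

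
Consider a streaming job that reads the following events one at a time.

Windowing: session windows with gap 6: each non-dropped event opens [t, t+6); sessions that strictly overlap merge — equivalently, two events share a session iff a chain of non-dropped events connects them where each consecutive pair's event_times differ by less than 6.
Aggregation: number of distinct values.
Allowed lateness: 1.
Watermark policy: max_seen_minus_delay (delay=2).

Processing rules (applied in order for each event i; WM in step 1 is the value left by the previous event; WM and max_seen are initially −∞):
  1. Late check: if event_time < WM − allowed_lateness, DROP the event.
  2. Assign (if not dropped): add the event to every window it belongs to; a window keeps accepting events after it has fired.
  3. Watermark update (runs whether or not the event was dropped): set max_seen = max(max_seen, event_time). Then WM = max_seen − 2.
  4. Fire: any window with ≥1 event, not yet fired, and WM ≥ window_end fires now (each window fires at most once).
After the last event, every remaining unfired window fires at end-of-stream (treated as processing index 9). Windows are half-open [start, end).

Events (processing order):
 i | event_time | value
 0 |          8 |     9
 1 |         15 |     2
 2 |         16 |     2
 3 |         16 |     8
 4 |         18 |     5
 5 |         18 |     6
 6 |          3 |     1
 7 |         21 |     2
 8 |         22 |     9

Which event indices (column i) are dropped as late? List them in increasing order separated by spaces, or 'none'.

6

i=0 t=8 v=9: → [8,14); WM=6
i=1 t=15 v=2: → [15,21); WM=13
i=2 t=16 v=2: → [15,22); WM=14
i=3 t=16 v=8: → [15,22); WM=14
i=4 t=18 v=5: → [15,24); WM=16
i=5 t=18 v=6: → [15,24); WM=16
i=6 t=3 v=1: DROP (t<16-1); WM=16
i=7 t=21 v=2: → [15,27); WM=19
i=8 t=22 v=9: → [15,28); WM=20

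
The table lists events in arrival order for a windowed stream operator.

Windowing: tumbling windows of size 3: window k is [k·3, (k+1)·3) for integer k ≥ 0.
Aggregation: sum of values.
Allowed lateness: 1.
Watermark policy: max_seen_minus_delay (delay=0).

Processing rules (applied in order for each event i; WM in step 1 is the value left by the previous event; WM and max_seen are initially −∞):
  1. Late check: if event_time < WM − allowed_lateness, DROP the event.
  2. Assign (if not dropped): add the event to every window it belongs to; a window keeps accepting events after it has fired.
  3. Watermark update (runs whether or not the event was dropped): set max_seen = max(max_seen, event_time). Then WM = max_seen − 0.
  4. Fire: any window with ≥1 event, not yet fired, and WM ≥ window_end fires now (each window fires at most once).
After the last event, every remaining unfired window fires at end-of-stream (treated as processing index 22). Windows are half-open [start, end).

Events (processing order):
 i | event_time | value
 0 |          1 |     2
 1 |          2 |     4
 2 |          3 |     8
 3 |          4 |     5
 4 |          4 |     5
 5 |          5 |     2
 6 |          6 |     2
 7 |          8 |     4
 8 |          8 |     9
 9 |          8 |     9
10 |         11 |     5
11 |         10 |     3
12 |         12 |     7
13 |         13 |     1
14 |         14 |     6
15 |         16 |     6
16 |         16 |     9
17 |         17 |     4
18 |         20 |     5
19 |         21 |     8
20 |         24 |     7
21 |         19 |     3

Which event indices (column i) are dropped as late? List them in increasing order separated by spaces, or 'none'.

i=0 t=1 v=2: → [0,3); WM=1
i=1 t=2 v=4: → [0,3); WM=2
i=2 t=3 v=8: → [3,6); WM=3; [0,3) fires=6
i=3 t=4 v=5: → [3,6); WM=4
i=4 t=4 v=5: → [3,6); WM=4
i=5 t=5 v=2: → [3,6); WM=5
i=6 t=6 v=2: → [6,9); WM=6; [3,6) fires=20
i=7 t=8 v=4: → [6,9); WM=8
i=8 t=8 v=9: → [6,9); WM=8
i=9 t=8 v=9: → [6,9); WM=8
i=10 t=11 v=5: → [9,12); WM=11; [6,9) fires=24
i=11 t=10 v=3: → [9,12); WM=11
i=12 t=12 v=7: → [12,15); WM=12; [9,12) fires=8
i=13 t=13 v=1: → [12,15); WM=13
i=14 t=14 v=6: → [12,15); WM=14
i=15 t=16 v=6: → [15,18); WM=16; [12,15) fires=14
i=16 t=16 v=9: → [15,18); WM=16
i=17 t=17 v=4: → [15,18); WM=17
i=18 t=20 v=5: → [18,21); WM=20; [15,18) fires=19
i=19 t=21 v=8: → [21,24); WM=21; [18,21) fires=5
i=20 t=24 v=7: → [24,27); WM=24; [21,24) fires=8
i=21 t=19 v=3: DROP (t<24-1); WM=24

21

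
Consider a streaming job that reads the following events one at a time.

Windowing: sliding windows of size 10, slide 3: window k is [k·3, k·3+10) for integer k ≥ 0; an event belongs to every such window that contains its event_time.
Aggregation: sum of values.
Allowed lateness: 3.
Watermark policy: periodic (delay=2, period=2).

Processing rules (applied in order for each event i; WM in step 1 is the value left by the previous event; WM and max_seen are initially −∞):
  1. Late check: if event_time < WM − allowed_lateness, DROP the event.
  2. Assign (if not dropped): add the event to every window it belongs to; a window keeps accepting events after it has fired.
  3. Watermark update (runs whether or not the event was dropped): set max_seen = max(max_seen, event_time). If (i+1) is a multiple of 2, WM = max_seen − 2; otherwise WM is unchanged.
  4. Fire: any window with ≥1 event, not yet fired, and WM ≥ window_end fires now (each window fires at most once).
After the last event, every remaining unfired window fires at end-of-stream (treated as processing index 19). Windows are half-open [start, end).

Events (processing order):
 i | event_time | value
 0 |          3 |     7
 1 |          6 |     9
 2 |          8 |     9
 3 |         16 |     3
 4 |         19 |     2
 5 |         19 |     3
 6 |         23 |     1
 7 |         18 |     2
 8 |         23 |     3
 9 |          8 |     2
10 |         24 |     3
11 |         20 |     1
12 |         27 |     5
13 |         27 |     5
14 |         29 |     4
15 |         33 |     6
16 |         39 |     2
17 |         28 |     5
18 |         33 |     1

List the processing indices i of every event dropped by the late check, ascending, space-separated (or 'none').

9 18

i=0 t=3 v=7: → [3,13),[0,10); WM=−∞
i=1 t=6 v=9: → [6,16),[3,13),[0,10); WM=4
i=2 t=8 v=9: → [6,16),[3,13),[0,10); WM=4
i=3 t=16 v=3: → [15,25),[12,22),[9,19); WM=14; [0,10) fires=25 [3,13) fires=25
i=4 t=19 v=2: → [18,28),[15,25),[12,22); WM=14
i=5 t=19 v=3: → [18,28),[15,25),[12,22); WM=17; [6,16) fires=18
i=6 t=23 v=1: → [21,31),[18,28),[15,25); WM=17
i=7 t=18 v=2: → [18,28),[15,25),[12,22),[9,19); WM=21; [9,19) fires=5
i=8 t=23 v=3: → [21,31),[18,28),[15,25); WM=21
i=9 t=8 v=2: DROP (t<21-3); WM=21
i=10 t=24 v=3: → [24,34),[21,31),[18,28),[15,25); WM=21
i=11 t=20 v=1: → [18,28),[15,25),[12,22); WM=22; [12,22) fires=11
i=12 t=27 v=5: → [27,37),[24,34),[21,31),[18,28); WM=22
i=13 t=27 v=5: → [27,37),[24,34),[21,31),[18,28); WM=25; [15,25) fires=18
i=14 t=29 v=4: → [27,37),[24,34),[21,31); WM=25
i=15 t=33 v=6: → [33,43),[30,40),[27,37),[24,34); WM=31; [18,28) fires=25 [21,31) fires=21
i=16 t=39 v=2: → [39,49),[36,46),[33,43),[30,40); WM=31
i=17 t=28 v=5: → [27,37),[24,34),[21,31); WM=37; [24,34) fires=28 [27,37) fires=25
i=18 t=33 v=1: DROP (t<37-3); WM=37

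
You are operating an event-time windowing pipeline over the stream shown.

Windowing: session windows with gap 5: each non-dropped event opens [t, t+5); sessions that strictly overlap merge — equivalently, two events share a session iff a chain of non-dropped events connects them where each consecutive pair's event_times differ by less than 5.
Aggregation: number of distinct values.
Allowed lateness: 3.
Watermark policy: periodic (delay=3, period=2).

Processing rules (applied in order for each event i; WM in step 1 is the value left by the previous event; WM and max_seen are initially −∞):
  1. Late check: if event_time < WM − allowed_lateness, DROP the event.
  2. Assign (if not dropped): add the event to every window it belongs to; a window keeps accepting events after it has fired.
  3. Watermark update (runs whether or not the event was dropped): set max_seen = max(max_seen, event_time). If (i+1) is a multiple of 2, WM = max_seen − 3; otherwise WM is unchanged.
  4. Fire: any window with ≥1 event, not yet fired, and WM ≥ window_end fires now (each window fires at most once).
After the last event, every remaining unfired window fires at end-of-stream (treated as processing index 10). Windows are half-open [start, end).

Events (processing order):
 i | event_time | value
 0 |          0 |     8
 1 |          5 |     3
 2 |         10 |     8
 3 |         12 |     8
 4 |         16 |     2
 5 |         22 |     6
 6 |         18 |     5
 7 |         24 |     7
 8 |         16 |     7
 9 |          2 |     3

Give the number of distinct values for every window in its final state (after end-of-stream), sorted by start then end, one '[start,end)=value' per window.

[0,5)=1 [5,10)=1 [10,29)=5

i=0 t=0 v=8: → [0,5); WM=−∞
i=1 t=5 v=3: → [5,10); WM=2
i=2 t=10 v=8: → [10,15); WM=2
i=3 t=12 v=8: → [10,17); WM=9
i=4 t=16 v=2: → [10,21); WM=9
i=5 t=22 v=6: → [22,27); WM=19
i=6 t=18 v=5: → [10,27); WM=19
i=7 t=24 v=7: → [10,29); WM=21
i=8 t=16 v=7: DROP (t<21-3); WM=21
i=9 t=2 v=3: DROP (t<21-3); WM=21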